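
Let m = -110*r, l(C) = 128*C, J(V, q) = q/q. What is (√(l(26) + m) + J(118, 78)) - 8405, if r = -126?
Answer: -8404 + 2*√4297 ≈ -8272.9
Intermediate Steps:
J(V, q) = 1
m = 13860 (m = -110*(-126) = 13860)
(√(l(26) + m) + J(118, 78)) - 8405 = (√(128*26 + 13860) + 1) - 8405 = (√(3328 + 13860) + 1) - 8405 = (√17188 + 1) - 8405 = (2*√4297 + 1) - 8405 = (1 + 2*√4297) - 8405 = -8404 + 2*√4297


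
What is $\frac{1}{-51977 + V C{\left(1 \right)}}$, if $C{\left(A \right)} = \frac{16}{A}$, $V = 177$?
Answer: $- \frac{1}{49145} \approx -2.0348 \cdot 10^{-5}$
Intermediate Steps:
$\frac{1}{-51977 + V C{\left(1 \right)}} = \frac{1}{-51977 + 177 \cdot \frac{16}{1}} = \frac{1}{-51977 + 177 \cdot 16 \cdot 1} = \frac{1}{-51977 + 177 \cdot 16} = \frac{1}{-51977 + 2832} = \frac{1}{-49145} = - \frac{1}{49145}$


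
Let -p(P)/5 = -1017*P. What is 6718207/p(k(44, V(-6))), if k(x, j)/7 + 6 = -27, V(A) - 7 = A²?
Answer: -6718207/1174635 ≈ -5.7194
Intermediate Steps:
V(A) = 7 + A²
k(x, j) = -231 (k(x, j) = -42 + 7*(-27) = -42 - 189 = -231)
p(P) = 5085*P (p(P) = -(-5085)*P = 5085*P)
6718207/p(k(44, V(-6))) = 6718207/((5085*(-231))) = 6718207/(-1174635) = 6718207*(-1/1174635) = -6718207/1174635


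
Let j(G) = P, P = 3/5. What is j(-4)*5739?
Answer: 17217/5 ≈ 3443.4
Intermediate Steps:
P = ⅗ (P = 3*(⅕) = ⅗ ≈ 0.60000)
j(G) = ⅗
j(-4)*5739 = (⅗)*5739 = 17217/5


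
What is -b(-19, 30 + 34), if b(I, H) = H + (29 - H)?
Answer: -29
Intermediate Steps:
b(I, H) = 29
-b(-19, 30 + 34) = -1*29 = -29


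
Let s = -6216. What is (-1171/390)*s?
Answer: 1213156/65 ≈ 18664.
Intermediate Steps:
(-1171/390)*s = -1171/390*(-6216) = 1213156/65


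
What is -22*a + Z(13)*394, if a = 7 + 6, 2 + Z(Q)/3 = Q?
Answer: 12716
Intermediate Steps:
Z(Q) = -6 + 3*Q
a = 13
-22*a + Z(13)*394 = -22*13 + (-6 + 3*13)*394 = -286 + (-6 + 39)*394 = -286 + 33*394 = -286 + 13002 = 12716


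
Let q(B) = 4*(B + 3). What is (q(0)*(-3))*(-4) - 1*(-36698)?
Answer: 36842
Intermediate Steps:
q(B) = 12 + 4*B (q(B) = 4*(3 + B) = 12 + 4*B)
(q(0)*(-3))*(-4) - 1*(-36698) = ((12 + 4*0)*(-3))*(-4) - 1*(-36698) = ((12 + 0)*(-3))*(-4) + 36698 = (12*(-3))*(-4) + 36698 = -36*(-4) + 36698 = 144 + 36698 = 36842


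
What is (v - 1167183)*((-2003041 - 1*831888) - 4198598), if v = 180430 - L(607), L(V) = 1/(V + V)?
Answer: 8425589602580361/1214 ≈ 6.9404e+12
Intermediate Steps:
L(V) = 1/(2*V)
v = 219042019/1214 (v = 180430 - 1/(2*607) = 180430 - 1*1/1214 = 180430 - 1/1214 = 219042019/1214 ≈ 1.8043e+5)
(v - 1167183)*((-2003041 - 1*831888) - 4198598) = (219042019/1214 - 1167183)*((-2003041 - 1*831888) - 4198598) = -1197918143*((-2003041 - 831888) - 4198598)/1214 = -1197918143*(-2834929 - 4198598)/1214 = -1197918143/1214*(-7033527) = 8425589602580361/1214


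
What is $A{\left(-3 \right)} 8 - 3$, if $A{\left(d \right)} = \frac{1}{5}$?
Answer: $- \frac{7}{5} \approx -1.4$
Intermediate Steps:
$A{\left(d \right)} = \frac{1}{5}$
$A{\left(-3 \right)} 8 - 3 = \frac{1}{5} \cdot 8 - 3 = \frac{8}{5} - 3 = - \frac{7}{5}$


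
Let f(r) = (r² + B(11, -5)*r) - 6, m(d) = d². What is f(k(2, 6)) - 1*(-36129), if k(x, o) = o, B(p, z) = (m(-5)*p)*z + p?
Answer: 27975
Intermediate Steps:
B(p, z) = p + 25*p*z (B(p, z) = ((-5)²*p)*z + p = (25*p)*z + p = 25*p*z + p = p + 25*p*z)
f(r) = -6 + r² - 1364*r (f(r) = (r² + (11*(1 + 25*(-5)))*r) - 6 = (r² + (11*(1 - 125))*r) - 6 = (r² + (11*(-124))*r) - 6 = (r² - 1364*r) - 6 = -6 + r² - 1364*r)
f(k(2, 6)) - 1*(-36129) = (-6 + 6² - 1364*6) - 1*(-36129) = (-6 + 36 - 8184) + 36129 = -8154 + 36129 = 27975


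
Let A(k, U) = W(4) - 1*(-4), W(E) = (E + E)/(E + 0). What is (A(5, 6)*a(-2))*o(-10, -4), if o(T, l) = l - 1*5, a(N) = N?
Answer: 108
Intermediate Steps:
W(E) = 2 (W(E) = (2*E)/E = 2)
o(T, l) = -5 + l (o(T, l) = l - 5 = -5 + l)
A(k, U) = 6 (A(k, U) = 2 - 1*(-4) = 2 + 4 = 6)
(A(5, 6)*a(-2))*o(-10, -4) = (6*(-2))*(-5 - 4) = -12*(-9) = 108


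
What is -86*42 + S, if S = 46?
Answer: -3566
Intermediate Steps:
-86*42 + S = -86*42 + 46 = -3612 + 46 = -3566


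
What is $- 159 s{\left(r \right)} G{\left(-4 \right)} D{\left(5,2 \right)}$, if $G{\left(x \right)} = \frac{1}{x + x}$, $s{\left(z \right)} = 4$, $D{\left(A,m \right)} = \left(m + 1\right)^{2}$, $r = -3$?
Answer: $\frac{1431}{2} \approx 715.5$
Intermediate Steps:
$D{\left(A,m \right)} = \left(1 + m\right)^{2}$
$G{\left(x \right)} = \frac{1}{2 x}$
$- 159 s{\left(r \right)} G{\left(-4 \right)} D{\left(5,2 \right)} = - 159 \cdot 4 \frac{1}{2 \left(-4\right)} \left(1 + 2\right)^{2} = - 159 \cdot 4 \cdot \frac{1}{2} \left(- \frac{1}{4}\right) 3^{2} = - 159 \cdot 4 \left(- \frac{1}{8}\right) 9 = - 159 \left(\left(- \frac{1}{2}\right) 9\right) = \left(-159\right) \left(- \frac{9}{2}\right) = \frac{1431}{2}$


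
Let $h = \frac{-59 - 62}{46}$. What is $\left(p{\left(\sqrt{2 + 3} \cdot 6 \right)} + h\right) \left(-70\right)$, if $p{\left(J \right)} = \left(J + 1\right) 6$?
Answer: $- \frac{5425}{23} - 2520 \sqrt{5} \approx -5870.8$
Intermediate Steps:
$p{\left(J \right)} = 6 + 6 J$ ($p{\left(J \right)} = \left(1 + J\right) 6 = 6 + 6 J$)
$h = - \frac{121}{46}$ ($h = \left(-121\right) \frac{1}{46} = - \frac{121}{46} \approx -2.6304$)
$\left(p{\left(\sqrt{2 + 3} \cdot 6 \right)} + h\right) \left(-70\right) = \left(\left(6 + 6 \sqrt{2 + 3} \cdot 6\right) - \frac{121}{46}\right) \left(-70\right) = \left(\left(6 + 6 \sqrt{5} \cdot 6\right) - \frac{121}{46}\right) \left(-70\right) = \left(\left(6 + 6 \cdot 6 \sqrt{5}\right) - \frac{121}{46}\right) \left(-70\right) = \left(\left(6 + 36 \sqrt{5}\right) - \frac{121}{46}\right) \left(-70\right) = \left(\frac{155}{46} + 36 \sqrt{5}\right) \left(-70\right) = - \frac{5425}{23} - 2520 \sqrt{5}$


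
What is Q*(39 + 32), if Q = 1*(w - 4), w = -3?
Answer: -497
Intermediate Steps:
Q = -7 (Q = 1*(-3 - 4) = 1*(-7) = -7)
Q*(39 + 32) = -7*(39 + 32) = -7*71 = -497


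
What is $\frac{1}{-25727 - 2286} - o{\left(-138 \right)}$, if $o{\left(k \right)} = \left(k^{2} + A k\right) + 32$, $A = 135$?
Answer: $- \frac{12493799}{28013} \approx -446.0$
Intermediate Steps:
$o{\left(k \right)} = 32 + k^{2} + 135 k$ ($o{\left(k \right)} = \left(k^{2} + 135 k\right) + 32 = 32 + k^{2} + 135 k$)
$\frac{1}{-25727 - 2286} - o{\left(-138 \right)} = \frac{1}{-25727 - 2286} - \left(32 + \left(-138\right)^{2} + 135 \left(-138\right)\right) = \frac{1}{-28013} - \left(32 + 19044 - 18630\right) = - \frac{1}{28013} - 446 = - \frac{12493799}{28013}$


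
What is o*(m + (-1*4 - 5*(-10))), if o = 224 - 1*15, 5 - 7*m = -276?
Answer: 126027/7 ≈ 18004.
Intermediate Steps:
m = 281/7 (m = 5/7 - 1/7*(-276) = 5/7 + 276/7 = 281/7 ≈ 40.143)
o = 209 (o = 224 - 15 = 209)
o*(m + (-1*4 - 5*(-10))) = 209*(281/7 + (-1*4 - 5*(-10))) = 209*(281/7 + (-4 + 50)) = 209*(281/7 + 46) = 209*(603/7) = 126027/7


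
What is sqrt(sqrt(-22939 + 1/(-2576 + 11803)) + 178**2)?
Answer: sqrt(2697497468836 + 18454*I*sqrt(488242442126))/9227 ≈ 178.0 + 0.42544*I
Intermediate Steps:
sqrt(sqrt(-22939 + 1/(-2576 + 11803)) + 178**2) = sqrt(sqrt(-22939 + 1/9227) + 31684) = sqrt(sqrt(-211658152/9227) + 31684) = sqrt(2*I*sqrt(488242442126)/9227 + 31684) = sqrt(31684 + 2*I*sqrt(488242442126)/9227)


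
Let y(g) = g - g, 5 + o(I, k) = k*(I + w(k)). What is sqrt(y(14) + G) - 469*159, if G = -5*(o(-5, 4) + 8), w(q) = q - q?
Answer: -74571 + sqrt(85) ≈ -74562.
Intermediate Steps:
w(q) = 0
o(I, k) = -5 + I*k (o(I, k) = -5 + k*(I + 0) = -5 + k*I = -5 + I*k)
y(g) = 0
G = 85 (G = -5*((-5 - 5*4) + 8) = -5*((-5 - 20) + 8) = -5*(-25 + 8) = -5*(-17) = 85)
sqrt(y(14) + G) - 469*159 = sqrt(0 + 85) - 469*159 = sqrt(85) - 74571 = -74571 + sqrt(85)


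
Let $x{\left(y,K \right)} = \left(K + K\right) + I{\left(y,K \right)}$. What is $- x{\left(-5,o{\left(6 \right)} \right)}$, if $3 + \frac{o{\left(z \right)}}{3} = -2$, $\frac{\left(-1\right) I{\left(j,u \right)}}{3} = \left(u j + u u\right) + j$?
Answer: $915$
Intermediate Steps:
$I{\left(j,u \right)} = - 3 j - 3 u^{2} - 3 j u$ ($I{\left(j,u \right)} = - 3 \left(\left(u j + u u\right) + j\right) = - 3 \left(\left(j u + u^{2}\right) + j\right) = - 3 \left(\left(u^{2} + j u\right) + j\right) = - 3 \left(j + u^{2} + j u\right) = - 3 j - 3 u^{2} - 3 j u$)
$o{\left(z \right)} = -15$ ($o{\left(z \right)} = -9 + 3 \left(-2\right) = -9 - 6 = -15$)
$x{\left(y,K \right)} = - 3 y - 3 K^{2} + 2 K - 3 K y$ ($x{\left(y,K \right)} = \left(K + K\right) - \left(3 y + 3 K^{2} + 3 y K\right) = 2 K - \left(3 y + 3 K^{2} + 3 K y\right) = - 3 y - 3 K^{2} + 2 K - 3 K y$)
$- x{\left(-5,o{\left(6 \right)} \right)} = - (\left(-3\right) \left(-5\right) - 3 \left(-15\right)^{2} + 2 \left(-15\right) - \left(-45\right) \left(-5\right)) = - (15 - 675 - 30 - 225) = \left(-1\right) \left(-915\right) = 915$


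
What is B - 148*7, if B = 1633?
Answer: 597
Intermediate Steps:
B - 148*7 = 1633 - 148*7 = 1633 - 1*1036 = 1633 - 1036 = 597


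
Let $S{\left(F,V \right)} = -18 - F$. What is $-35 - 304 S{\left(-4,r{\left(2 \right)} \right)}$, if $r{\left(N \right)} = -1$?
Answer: $4221$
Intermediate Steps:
$-35 - 304 S{\left(-4,r{\left(2 \right)} \right)} = -35 - 304 \left(-18 - -4\right) = -35 - 304 \left(-18 + 4\right) = -35 - -4256 = -35 + 4256 = 4221$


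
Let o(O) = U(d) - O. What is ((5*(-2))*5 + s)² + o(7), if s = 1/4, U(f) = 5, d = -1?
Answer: 39569/16 ≈ 2473.1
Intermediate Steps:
s = ¼ ≈ 0.25000
o(O) = 5 - O
((5*(-2))*5 + s)² + o(7) = ((5*(-2))*5 + ¼)² + (5 - 1*7) = (-10*5 + ¼)² + (5 - 7) = (-50 + ¼)² - 2 = (-199/4)² - 2 = 39601/16 - 2 = 39569/16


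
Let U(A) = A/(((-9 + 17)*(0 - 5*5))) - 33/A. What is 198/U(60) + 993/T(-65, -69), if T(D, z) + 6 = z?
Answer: -104627/425 ≈ -246.18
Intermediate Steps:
U(A) = -33/A - A/200 (U(A) = A/((8*(0 - 25))) - 33/A = A/((8*(-25))) - 33/A = A/(-200) - 33/A = A*(-1/200) - 33/A = -A/200 - 33/A = -33/A - A/200)
T(D, z) = -6 + z
198/U(60) + 993/T(-65, -69) = 198/(-33/60 - 1/200*60) + 993/(-6 - 69) = 198/(-33*1/60 - 3/10) + 993/(-75) = 198/(-11/20 - 3/10) + 993*(-1/75) = 198/(-17/20) - 331/25 = 198*(-20/17) - 331/25 = -3960/17 - 331/25 = -104627/425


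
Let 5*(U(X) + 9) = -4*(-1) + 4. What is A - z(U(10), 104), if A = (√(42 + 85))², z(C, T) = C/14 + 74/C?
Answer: 9627/70 ≈ 137.53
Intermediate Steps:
U(X) = -37/5 (U(X) = -9 + (-4*(-1) + 4)/5 = -9 + (4 + 4)/5 = -9 + (⅕)*8 = -9 + 8/5 = -37/5)
z(C, T) = 74/C + C/14 (z(C, T) = C*(1/14) + 74/C = C/14 + 74/C = 74/C + C/14)
A = 127 (A = (√127)² = 127)
A - z(U(10), 104) = 127 - (74/(-37/5) + (1/14)*(-37/5)) = 127 - (74*(-5/37) - 37/70) = 127 - (-10 - 37/70) = 127 - 1*(-737/70) = 127 + 737/70 = 9627/70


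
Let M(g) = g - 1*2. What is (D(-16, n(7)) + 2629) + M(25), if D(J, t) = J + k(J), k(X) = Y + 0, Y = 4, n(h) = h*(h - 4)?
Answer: 2640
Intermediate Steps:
n(h) = h*(-4 + h)
M(g) = -2 + g (M(g) = g - 2 = -2 + g)
k(X) = 4 (k(X) = 4 + 0 = 4)
D(J, t) = 4 + J (D(J, t) = J + 4 = 4 + J)
(D(-16, n(7)) + 2629) + M(25) = ((4 - 16) + 2629) + (-2 + 25) = (-12 + 2629) + 23 = 2617 + 23 = 2640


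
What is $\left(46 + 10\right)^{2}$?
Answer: $3136$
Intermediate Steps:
$\left(46 + 10\right)^{2} = 56^{2} = 3136$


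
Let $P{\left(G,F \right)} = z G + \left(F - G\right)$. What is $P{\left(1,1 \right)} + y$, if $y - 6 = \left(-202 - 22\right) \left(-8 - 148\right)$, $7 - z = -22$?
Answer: $34979$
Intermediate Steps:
$z = 29$ ($z = 7 - -22 = 7 + 22 = 29$)
$P{\left(G,F \right)} = F + 28 G$ ($P{\left(G,F \right)} = 29 G + \left(F - G\right) = F + 28 G$)
$y = 34950$ ($y = 6 + \left(-202 - 22\right) \left(-8 - 148\right) = 6 - -34944 = 6 + 34944 = 34950$)
$P{\left(1,1 \right)} + y = \left(1 + 28 \cdot 1\right) + 34950 = \left(1 + 28\right) + 34950 = 29 + 34950 = 34979$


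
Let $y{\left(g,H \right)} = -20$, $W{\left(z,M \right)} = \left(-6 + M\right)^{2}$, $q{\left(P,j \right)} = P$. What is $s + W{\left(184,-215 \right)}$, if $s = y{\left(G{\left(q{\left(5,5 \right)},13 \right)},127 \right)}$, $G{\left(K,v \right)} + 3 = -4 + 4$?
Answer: $48821$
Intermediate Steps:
$G{\left(K,v \right)} = -3$ ($G{\left(K,v \right)} = -3 + \left(-4 + 4\right) = -3 + 0 = -3$)
$s = -20$
$s + W{\left(184,-215 \right)} = -20 + \left(-6 - 215\right)^{2} = -20 + \left(-221\right)^{2} = -20 + 48841 = 48821$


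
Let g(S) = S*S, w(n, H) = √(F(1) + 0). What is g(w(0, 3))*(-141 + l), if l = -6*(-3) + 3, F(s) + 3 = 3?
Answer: 0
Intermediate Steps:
F(s) = 0 (F(s) = -3 + 3 = 0)
l = 21 (l = 18 + 3 = 21)
w(n, H) = 0 (w(n, H) = √(0 + 0) = √0 = 0)
g(S) = S²
g(w(0, 3))*(-141 + l) = 0²*(-141 + 21) = 0*(-120) = 0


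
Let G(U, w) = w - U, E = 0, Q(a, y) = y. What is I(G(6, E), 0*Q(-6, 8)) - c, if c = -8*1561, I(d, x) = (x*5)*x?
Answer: 12488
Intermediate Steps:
I(d, x) = 5*x² (I(d, x) = (5*x)*x = 5*x²)
c = -12488
I(G(6, E), 0*Q(-6, 8)) - c = 5*(0*8)² - 1*(-12488) = 5*0² + 12488 = 5*0 + 12488 = 0 + 12488 = 12488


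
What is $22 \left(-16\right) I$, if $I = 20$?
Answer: $-7040$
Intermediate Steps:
$22 \left(-16\right) I = 22 \left(-16\right) 20 = \left(-352\right) 20 = -7040$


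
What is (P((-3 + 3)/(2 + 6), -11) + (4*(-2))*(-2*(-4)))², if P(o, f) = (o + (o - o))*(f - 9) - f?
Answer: 2809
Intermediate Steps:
P(o, f) = -f + o*(-9 + f) (P(o, f) = (o + 0)*(-9 + f) - f = o*(-9 + f) - f = -f + o*(-9 + f))
(P((-3 + 3)/(2 + 6), -11) + (4*(-2))*(-2*(-4)))² = ((-1*(-11) - 9*(-3 + 3)/(2 + 6) - 11*(-3 + 3)/(2 + 6)) + (4*(-2))*(-2*(-4)))² = ((11 - 0/8 - 0/8) - 8*8)² = ((11 - 0/8 - 0/8) - 64)² = ((11 - 9*0 - 11*0) - 64)² = ((11 + 0 + 0) - 64)² = (11 - 64)² = (-53)² = 2809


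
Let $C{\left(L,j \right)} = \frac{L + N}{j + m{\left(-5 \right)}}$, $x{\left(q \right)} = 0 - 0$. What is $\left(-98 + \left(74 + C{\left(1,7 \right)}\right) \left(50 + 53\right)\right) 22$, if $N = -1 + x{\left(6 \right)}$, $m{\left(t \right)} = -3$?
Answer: $165528$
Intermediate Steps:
$x{\left(q \right)} = 0$ ($x{\left(q \right)} = 0 + 0 = 0$)
$N = -1$ ($N = -1 + 0 = -1$)
$C{\left(L,j \right)} = \frac{-1 + L}{-3 + j}$ ($C{\left(L,j \right)} = \frac{L - 1}{j - 3} = \frac{-1 + L}{-3 + j}$)
$\left(-98 + \left(74 + C{\left(1,7 \right)}\right) \left(50 + 53\right)\right) 22 = \left(-98 + \left(74 + \frac{-1 + 1}{-3 + 7}\right) \left(50 + 53\right)\right) 22 = \left(-98 + \left(74 + \frac{1}{4} \cdot 0\right) 103\right) 22 = \left(-98 + \left(74 + 0\right) 103\right) 22 = \left(-98 + 74 \cdot 103\right) 22 = \left(-98 + 7622\right) 22 = 7524 \cdot 22 = 165528$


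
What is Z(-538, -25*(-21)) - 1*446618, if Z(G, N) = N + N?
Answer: -445568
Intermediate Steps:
Z(G, N) = 2*N
Z(-538, -25*(-21)) - 1*446618 = 2*(-25*(-21)) - 1*446618 = 2*525 - 446618 = 1050 - 446618 = -445568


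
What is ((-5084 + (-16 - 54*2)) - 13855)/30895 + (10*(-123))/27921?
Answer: -4636251/7013165 ≈ -0.66108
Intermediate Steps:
((-5084 + (-16 - 54*2)) - 13855)/30895 + (10*(-123))/27921 = ((-5084 + (-16 - 108)) - 13855)*(1/30895) - 1230*1/27921 = ((-5084 - 124) - 13855)*(1/30895) - 10/227 = (-5208 - 13855)*(1/30895) - 10/227 = -19063*1/30895 - 10/227 = -19063/30895 - 10/227 = -4636251/7013165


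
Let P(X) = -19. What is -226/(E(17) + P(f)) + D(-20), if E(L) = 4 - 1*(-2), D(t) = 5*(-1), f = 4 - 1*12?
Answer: 161/13 ≈ 12.385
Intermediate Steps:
f = -8 (f = 4 - 12 = -8)
D(t) = -5
E(L) = 6 (E(L) = 4 + 2 = 6)
-226/(E(17) + P(f)) + D(-20) = -226/(6 - 19) - 5 = -226/(-13) - 5 = -1/13*(-226) - 5 = 226/13 - 5 = 161/13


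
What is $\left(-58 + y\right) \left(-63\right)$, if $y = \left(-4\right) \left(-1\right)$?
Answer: $3402$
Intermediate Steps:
$y = 4$
$\left(-58 + y\right) \left(-63\right) = \left(-58 + 4\right) \left(-63\right) = \left(-54\right) \left(-63\right) = 3402$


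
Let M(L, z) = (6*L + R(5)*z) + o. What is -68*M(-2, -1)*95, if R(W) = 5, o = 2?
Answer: 96900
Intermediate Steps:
M(L, z) = 2 + 5*z + 6*L (M(L, z) = (6*L + 5*z) + 2 = (5*z + 6*L) + 2 = 2 + 5*z + 6*L)
-68*M(-2, -1)*95 = -68*(2 + 5*(-1) + 6*(-2))*95 = -68*(2 - 5 - 12)*95 = -68*(-15)*95 = 1020*95 = 96900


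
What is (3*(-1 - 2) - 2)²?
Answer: 121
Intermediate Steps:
(3*(-1 - 2) - 2)² = (3*(-3) - 2)² = (-9 - 2)² = (-11)² = 121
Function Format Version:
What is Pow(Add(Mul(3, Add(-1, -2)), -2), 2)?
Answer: 121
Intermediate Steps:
Pow(Add(Mul(3, Add(-1, -2)), -2), 2) = Pow(Add(Mul(3, -3), -2), 2) = Pow(Add(-9, -2), 2) = Pow(-11, 2) = 121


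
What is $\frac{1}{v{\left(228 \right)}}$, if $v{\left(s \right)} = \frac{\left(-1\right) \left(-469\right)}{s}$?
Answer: $\frac{228}{469} \approx 0.48614$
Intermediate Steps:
$v{\left(s \right)} = \frac{469}{s}$
$\frac{1}{v{\left(228 \right)}} = \frac{1}{469 \cdot \frac{1}{228}} = \frac{1}{\frac{469}{228}} = \frac{228}{469}$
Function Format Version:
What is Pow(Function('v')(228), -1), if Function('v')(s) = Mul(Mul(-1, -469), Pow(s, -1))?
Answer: Rational(228, 469) ≈ 0.48614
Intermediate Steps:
Function('v')(s) = Mul(469, Pow(s, -1))
Pow(Function('v')(228), -1) = Pow(Mul(469, Pow(228, -1)), -1) = Pow(Mul(469, Rational(1, 228)), -1) = Pow(Rational(469, 228), -1) = Rational(228, 469)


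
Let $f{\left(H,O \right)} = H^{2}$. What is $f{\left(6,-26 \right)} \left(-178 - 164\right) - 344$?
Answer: $-12656$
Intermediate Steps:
$f{\left(6,-26 \right)} \left(-178 - 164\right) - 344 = 6^{2} \left(-178 - 164\right) - 344 = 36 \left(-178 - 164\right) - 344 = 36 \left(-342\right) - 344 = -12312 - 344 = -12656$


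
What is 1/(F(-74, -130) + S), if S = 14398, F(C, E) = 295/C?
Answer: 74/1065157 ≈ 6.9473e-5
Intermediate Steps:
1/(F(-74, -130) + S) = 1/(295/(-74) + 14398) = 1/(295*(-1/74) + 14398) = 1/(-295/74 + 14398) = 1/(1065157/74) = 74/1065157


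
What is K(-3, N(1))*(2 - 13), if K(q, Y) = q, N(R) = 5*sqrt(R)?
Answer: 33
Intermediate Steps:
K(-3, N(1))*(2 - 13) = -3*(2 - 13) = -3*(-11) = 33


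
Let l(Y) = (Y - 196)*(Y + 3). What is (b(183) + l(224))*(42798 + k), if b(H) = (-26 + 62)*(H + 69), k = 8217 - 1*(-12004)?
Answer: 972257132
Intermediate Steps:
l(Y) = (-196 + Y)*(3 + Y)
k = 20221 (k = 8217 + 12004 = 20221)
b(H) = 2484 + 36*H (b(H) = 36*(69 + H) = 2484 + 36*H)
(b(183) + l(224))*(42798 + k) = ((2484 + 36*183) + (-588 + 224² - 193*224))*(42798 + 20221) = ((2484 + 6588) + (-588 + 50176 - 43232))*63019 = (9072 + 6356)*63019 = 15428*63019 = 972257132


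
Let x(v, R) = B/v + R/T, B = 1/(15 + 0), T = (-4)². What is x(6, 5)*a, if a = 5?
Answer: 233/144 ≈ 1.6181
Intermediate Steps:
T = 16
B = 1/15 ≈ 0.066667
x(v, R) = 1/(15*v) + R/16
x(6, 5)*a = ((1/15)/6 + (1/16)*5)*5 = ((1/15)*(⅙) + 5/16)*5 = (1/90 + 5/16)*5 = (233/720)*5 = 233/144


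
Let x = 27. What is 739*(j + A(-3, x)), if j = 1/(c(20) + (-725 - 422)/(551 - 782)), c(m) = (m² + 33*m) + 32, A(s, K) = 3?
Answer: 561956292/253399 ≈ 2217.7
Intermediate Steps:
c(m) = 32 + m² + 33*m
j = 231/253399 (j = 1/((32 + 20² + 33*20) + (-725 - 422)/(551 - 782)) = 1/((32 + 400 + 660) - 1147/(-231)) = 1/(1092 - 1147*(-1/231)) = 1/(1092 + 1147/231) = 1/(253399/231) = 231/253399 ≈ 0.00091161)
739*(j + A(-3, x)) = 739*(231/253399 + 3) = 739*(760428/253399) = 561956292/253399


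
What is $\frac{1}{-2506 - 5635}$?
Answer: $- \frac{1}{8141} \approx -0.00012283$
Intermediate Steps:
$\frac{1}{-2506 - 5635} = \frac{1}{-8141} = - \frac{1}{8141}$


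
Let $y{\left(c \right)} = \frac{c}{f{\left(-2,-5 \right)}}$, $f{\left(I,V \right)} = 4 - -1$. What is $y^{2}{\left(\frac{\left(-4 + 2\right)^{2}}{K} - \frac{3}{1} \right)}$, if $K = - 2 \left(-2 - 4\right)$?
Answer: $\frac{64}{225} \approx 0.28444$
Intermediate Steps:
$K = 12$ ($K = \left(-2\right) \left(-6\right) = 12$)
$f{\left(I,V \right)} = 5$ ($f{\left(I,V \right)} = 4 + 1 = 5$)
$y{\left(c \right)} = \frac{c}{5}$
$y^{2}{\left(\frac{\left(-4 + 2\right)^{2}}{K} - \frac{3}{1} \right)} = \left(\frac{\frac{\left(-4 + 2\right)^{2}}{12} - \frac{3}{1}}{5}\right)^{2} = \left(\frac{\left(-2\right)^{2} \cdot \frac{1}{12} - 3}{5}\right)^{2} = \left(\frac{4 \cdot \frac{1}{12} - 3}{5}\right)^{2} = \left(\frac{\frac{1}{3} - 3}{5}\right)^{2} = \left(\frac{1}{5} \left(- \frac{8}{3}\right)\right)^{2} = \left(- \frac{8}{15}\right)^{2} = \frac{64}{225}$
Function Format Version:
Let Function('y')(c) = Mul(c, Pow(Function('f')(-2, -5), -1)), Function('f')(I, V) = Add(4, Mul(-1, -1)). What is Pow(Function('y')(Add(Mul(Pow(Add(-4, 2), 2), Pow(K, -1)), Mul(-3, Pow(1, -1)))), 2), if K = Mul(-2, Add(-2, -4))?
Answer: Rational(64, 225) ≈ 0.28444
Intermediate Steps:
K = 12 (K = Mul(-2, -6) = 12)
Function('f')(I, V) = 5 (Function('f')(I, V) = Add(4, 1) = 5)
Function('y')(c) = Mul(Rational(1, 5), c) (Function('y')(c) = Mul(c, Pow(5, -1)) = Mul(c, Rational(1, 5)) = Mul(Rational(1, 5), c))
Pow(Function('y')(Add(Mul(Pow(Add(-4, 2), 2), Pow(K, -1)), Mul(-3, Pow(1, -1)))), 2) = Pow(Mul(Rational(1, 5), Add(Mul(Pow(Add(-4, 2), 2), Pow(12, -1)), Mul(-3, Pow(1, -1)))), 2) = Pow(Mul(Rational(1, 5), Add(Mul(Pow(-2, 2), Rational(1, 12)), Mul(-3, 1))), 2) = Pow(Mul(Rational(1, 5), Add(Mul(4, Rational(1, 12)), -3)), 2) = Pow(Mul(Rational(1, 5), Add(Rational(1, 3), -3)), 2) = Pow(Mul(Rational(1, 5), Rational(-8, 3)), 2) = Pow(Rational(-8, 15), 2) = Rational(64, 225)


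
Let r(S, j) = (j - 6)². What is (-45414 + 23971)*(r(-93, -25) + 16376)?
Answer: -371757291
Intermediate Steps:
r(S, j) = (-6 + j)²
(-45414 + 23971)*(r(-93, -25) + 16376) = (-45414 + 23971)*((-6 - 25)² + 16376) = -21443*((-31)² + 16376) = -21443*(961 + 16376) = -21443*17337 = -371757291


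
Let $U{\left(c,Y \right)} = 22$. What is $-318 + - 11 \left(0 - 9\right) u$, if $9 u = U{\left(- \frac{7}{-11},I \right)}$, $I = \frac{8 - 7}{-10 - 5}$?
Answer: $-76$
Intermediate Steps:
$I = - \frac{1}{15}$ ($I = 1 \frac{1}{-15} = 1 \left(- \frac{1}{15}\right) = - \frac{1}{15} \approx -0.066667$)
$u = \frac{22}{9}$ ($u = \frac{1}{9} \cdot 22 = \frac{22}{9} \approx 2.4444$)
$-318 + - 11 \left(0 - 9\right) u = -318 + - 11 \left(0 - 9\right) \frac{22}{9} = -318 + \left(-11\right) \left(-9\right) \frac{22}{9} = -318 + 99 \cdot \frac{22}{9} = -318 + 242 = -76$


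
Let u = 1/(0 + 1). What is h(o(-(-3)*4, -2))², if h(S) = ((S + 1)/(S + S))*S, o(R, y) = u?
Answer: 1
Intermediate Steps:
u = 1 (u = 1/1 = 1)
o(R, y) = 1
h(S) = ½ + S/2 (h(S) = ((1 + S)/((2*S)))*S = ((1 + S)*(1/(2*S)))*S = ((1 + S)/(2*S))*S = ½ + S/2)
h(o(-(-3)*4, -2))² = (½ + (½)*1)² = (½ + ½)² = 1² = 1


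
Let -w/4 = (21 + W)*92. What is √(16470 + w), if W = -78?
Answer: 79*√6 ≈ 193.51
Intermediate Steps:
w = 20976 (w = -4*(21 - 78)*92 = -(-228)*92 = -4*(-5244) = 20976)
√(16470 + w) = √(16470 + 20976) = √37446 = 79*√6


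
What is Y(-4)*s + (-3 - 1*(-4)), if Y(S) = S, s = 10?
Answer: -39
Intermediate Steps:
Y(-4)*s + (-3 - 1*(-4)) = -4*10 + (-3 - 1*(-4)) = -40 + (-3 + 4) = -40 + 1 = -39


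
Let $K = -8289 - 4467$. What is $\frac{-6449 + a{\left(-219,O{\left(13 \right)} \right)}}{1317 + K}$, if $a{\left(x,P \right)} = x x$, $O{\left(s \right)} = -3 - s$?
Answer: $- \frac{41512}{11439} \approx -3.629$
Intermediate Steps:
$a{\left(x,P \right)} = x^{2}$
$K = -12756$
$\frac{-6449 + a{\left(-219,O{\left(13 \right)} \right)}}{1317 + K} = \frac{-6449 + \left(-219\right)^{2}}{1317 - 12756} = \frac{-6449 + 47961}{-11439} = 41512 \left(- \frac{1}{11439}\right) = - \frac{41512}{11439}$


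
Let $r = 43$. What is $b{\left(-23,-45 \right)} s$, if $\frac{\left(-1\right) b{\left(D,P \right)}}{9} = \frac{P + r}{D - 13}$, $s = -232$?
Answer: $116$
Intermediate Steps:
$b{\left(D,P \right)} = - \frac{9 \left(43 + P\right)}{-13 + D}$ ($b{\left(D,P \right)} = - 9 \frac{P + 43}{D - 13} = - 9 \frac{43 + P}{-13 + D} = - \frac{9 \left(43 + P\right)}{-13 + D}$)
$b{\left(-23,-45 \right)} s = \frac{9 \left(-43 - -45\right)}{-13 - 23} \left(-232\right) = \frac{9 \left(-43 + 45\right)}{-36} \left(-232\right) = 9 \left(- \frac{1}{36}\right) 2 \left(-232\right) = \left(- \frac{1}{2}\right) \left(-232\right) = 116$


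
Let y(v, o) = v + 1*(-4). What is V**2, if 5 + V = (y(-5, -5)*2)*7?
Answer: 17161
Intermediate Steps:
y(v, o) = -4 + v (y(v, o) = v - 4 = -4 + v)
V = -131 (V = -5 + ((-4 - 5)*2)*7 = -5 - 9*2*7 = -5 - 18*7 = -5 - 126 = -131)
V**2 = (-131)**2 = 17161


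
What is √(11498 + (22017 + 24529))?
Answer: 2*√14511 ≈ 240.92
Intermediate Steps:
√(11498 + (22017 + 24529)) = √(11498 + 46546) = √58044 = 2*√14511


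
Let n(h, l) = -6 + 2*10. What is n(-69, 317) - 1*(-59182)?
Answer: 59196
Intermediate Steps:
n(h, l) = 14 (n(h, l) = -6 + 20 = 14)
n(-69, 317) - 1*(-59182) = 14 - 1*(-59182) = 14 + 59182 = 59196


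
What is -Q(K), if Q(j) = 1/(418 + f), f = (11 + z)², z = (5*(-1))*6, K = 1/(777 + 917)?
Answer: -1/779 ≈ -0.0012837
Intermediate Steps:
K = 1/1694 ≈ 0.00059032
z = -30 (z = -5*6 = -30)
f = 361 (f = (11 - 30)² = (-19)² = 361)
Q(j) = 1/779 (Q(j) = 1/(418 + 361) = 1/779)
-Q(K) = -1*1/779 = -1/779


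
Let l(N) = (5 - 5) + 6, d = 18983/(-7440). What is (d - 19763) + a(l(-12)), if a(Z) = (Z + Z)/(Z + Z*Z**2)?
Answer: -5441046131/275280 ≈ -19766.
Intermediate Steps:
d = -18983/7440 (d = 18983*(-1/7440) = -18983/7440 ≈ -2.5515)
l(N) = 6 (l(N) = 0 + 6 = 6)
a(Z) = 2*Z/(Z + Z**3) (a(Z) = (2*Z)/(Z + Z**3) = 2*Z/(Z + Z**3))
(d - 19763) + a(l(-12)) = (-18983/7440 - 19763) + 2/(1 + 6**2) = -147055703/7440 + 2/(1 + 36) = -147055703/7440 + 2/37 = -5441046131/275280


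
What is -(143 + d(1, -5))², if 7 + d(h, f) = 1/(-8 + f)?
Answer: -3122289/169 ≈ -18475.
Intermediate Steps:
d(h, f) = -7 + 1/(-8 + f)
-(143 + d(1, -5))² = -(143 + (57 - 7*(-5))/(-8 - 5))² = -(143 + (57 + 35)/(-13))² = -(143 - 1/13*92)² = -(143 - 92/13)² = -(1767/13)² = -1*3122289/169 = -3122289/169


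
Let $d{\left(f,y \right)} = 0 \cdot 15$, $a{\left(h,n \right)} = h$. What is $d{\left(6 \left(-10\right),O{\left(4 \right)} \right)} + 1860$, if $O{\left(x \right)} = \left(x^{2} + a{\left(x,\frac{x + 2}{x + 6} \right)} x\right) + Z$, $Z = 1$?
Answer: $1860$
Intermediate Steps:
$O{\left(x \right)} = 1 + 2 x^{2}$ ($O{\left(x \right)} = \left(x^{2} + x x\right) + 1 = \left(x^{2} + x^{2}\right) + 1 = 2 x^{2} + 1 = 1 + 2 x^{2}$)
$d{\left(f,y \right)} = 0$
$d{\left(6 \left(-10\right),O{\left(4 \right)} \right)} + 1860 = 0 + 1860 = 1860$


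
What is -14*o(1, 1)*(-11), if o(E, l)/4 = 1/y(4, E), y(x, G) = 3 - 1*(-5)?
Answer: 77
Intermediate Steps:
y(x, G) = 8 (y(x, G) = 3 + 5 = 8)
o(E, l) = 1/2 (o(E, l) = 4/8 = 4*(1/8) = 1/2)
-14*o(1, 1)*(-11) = -14*1/2*(-11) = -7*(-11) = 77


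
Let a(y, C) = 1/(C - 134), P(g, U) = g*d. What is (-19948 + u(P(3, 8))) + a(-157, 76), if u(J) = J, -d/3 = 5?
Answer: -1159595/58 ≈ -19993.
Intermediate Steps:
d = -15 (d = -3*5 = -15)
P(g, U) = -15*g (P(g, U) = g*(-15) = -15*g)
a(y, C) = 1/(-134 + C)
(-19948 + u(P(3, 8))) + a(-157, 76) = (-19948 - 15*3) + 1/(-134 + 76) = (-19948 - 45) + 1/(-58) = -19993 - 1/58 = -1159595/58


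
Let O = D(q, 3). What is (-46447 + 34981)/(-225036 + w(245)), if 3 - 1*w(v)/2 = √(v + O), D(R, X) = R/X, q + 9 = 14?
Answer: 387029097/7595774987 - 11466*√555/37978874935 ≈ 0.050946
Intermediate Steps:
q = 5 (q = -9 + 14 = 5)
O = 5/3 ≈ 1.6667
w(v) = 6 - 2*√(5/3 + v) (w(v) = 6 - 2*√(v + 5/3) = 6 - 2*√(5/3 + v))
(-46447 + 34981)/(-225036 + w(245)) = (-46447 + 34981)/(-225036 + (6 - 2*√(15 + 9*245)/3)) = -11466/(-225036 + (6 - 2*√(15 + 2205)/3)) = -11466/(-225036 + (6 - 4*√555/3)) = -11466/(-225030 - 4*√555/3)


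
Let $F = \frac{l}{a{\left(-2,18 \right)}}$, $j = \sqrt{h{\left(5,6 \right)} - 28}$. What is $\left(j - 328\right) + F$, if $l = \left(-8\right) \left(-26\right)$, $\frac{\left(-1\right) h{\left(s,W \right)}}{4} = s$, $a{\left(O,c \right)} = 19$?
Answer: $- \frac{6024}{19} + 4 i \sqrt{3} \approx -317.05 + 6.9282 i$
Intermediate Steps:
$h{\left(s,W \right)} = - 4 s$
$j = 4 i \sqrt{3}$ ($j = \sqrt{\left(-4\right) 5 - 28} = \sqrt{-20 - 28} = \sqrt{-48} = 4 i \sqrt{3} \approx 6.9282 i$)
$l = 208$
$F = \frac{208}{19} \approx 10.947$
$\left(j - 328\right) + F = \left(4 i \sqrt{3} - 328\right) + \frac{208}{19} = \left(-328 + 4 i \sqrt{3}\right) + \frac{208}{19} = - \frac{6024}{19} + 4 i \sqrt{3}$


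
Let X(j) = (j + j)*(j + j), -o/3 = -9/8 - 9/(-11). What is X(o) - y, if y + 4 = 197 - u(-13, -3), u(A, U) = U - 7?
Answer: -386447/1936 ≈ -199.61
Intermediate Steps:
o = 81/88 (o = -3*(-9/8 - 9/(-11)) = -3*(-9*1/8 - 9*(-1/11)) = -3*(-9/8 + 9/11) = -3*(-27/88) = 81/88 ≈ 0.92045)
u(A, U) = -7 + U
X(j) = 4*j**2 (X(j) = (2*j)*(2*j) = 4*j**2)
y = 203 (y = -4 + (197 - (-7 - 3)) = -4 + (197 - 1*(-10)) = -4 + (197 + 10) = -4 + 207 = 203)
X(o) - y = 4*(81/88)**2 - 1*203 = 4*(6561/7744) - 203 = 6561/1936 - 203 = -386447/1936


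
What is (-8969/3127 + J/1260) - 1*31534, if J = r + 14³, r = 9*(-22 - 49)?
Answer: -24849861857/788004 ≈ -31535.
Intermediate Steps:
r = -639 (r = 9*(-71) = -639)
J = 2105 (J = -639 + 14³ = -639 + 2744 = 2105)
(-8969/3127 + J/1260) - 1*31534 = (-8969/3127 + 2105/1260) - 1*31534 = (-8969*1/3127 + 2105*(1/1260)) - 31534 = (-8969/3127 + 421/252) - 31534 = -943721/788004 - 31534 = -24849861857/788004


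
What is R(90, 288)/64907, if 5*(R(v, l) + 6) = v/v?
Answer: -29/324535 ≈ -8.9359e-5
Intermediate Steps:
R(v, l) = -29/5 (R(v, l) = -6 + (v/v)/5 = -6 + (⅕)*1 = -6 + ⅕ = -29/5)
R(90, 288)/64907 = -29/5/64907 = -29/5*1/64907 = -29/324535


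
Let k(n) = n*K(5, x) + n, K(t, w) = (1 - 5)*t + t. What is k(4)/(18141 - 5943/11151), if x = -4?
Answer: -1062/344021 ≈ -0.0030870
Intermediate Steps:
K(t, w) = -3*t (K(t, w) = -4*t + t = -3*t)
k(n) = -14*n (k(n) = n*(-3*5) + n = n*(-15) + n = -15*n + n = -14*n)
k(4)/(18141 - 5943/11151) = (-14*4)/(18141 - 5943/11151) = -56/(18141 - 5943*1/11151) = -56/(18141 - 283/531) = -56/(9632588/531) = (531/9632588)*(-56) = -1062/344021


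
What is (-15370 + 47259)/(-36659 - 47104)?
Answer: -31889/83763 ≈ -0.38070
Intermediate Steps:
(-15370 + 47259)/(-36659 - 47104) = 31889/(-83763) = 31889*(-1/83763) = -31889/83763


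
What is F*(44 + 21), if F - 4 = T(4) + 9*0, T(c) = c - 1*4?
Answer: 260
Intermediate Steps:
T(c) = -4 + c (T(c) = c - 4 = -4 + c)
F = 4 (F = 4 + ((-4 + 4) + 9*0) = 4 + (0 + 0) = 4 + 0 = 4)
F*(44 + 21) = 4*(44 + 21) = 4*65 = 260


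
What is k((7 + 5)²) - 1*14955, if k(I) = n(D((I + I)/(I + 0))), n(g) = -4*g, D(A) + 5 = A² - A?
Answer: -14943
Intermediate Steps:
D(A) = -5 + A² - A (D(A) = -5 + (A² - A) = -5 + A² - A)
k(I) = 12 (k(I) = -4*(-5 + ((I + I)/(I + 0))² - (I + I)/(I + 0)) = -4*(-5 + ((2*I)/I)² - 2*I/I) = -4*(-5 + 2² - 1*2) = -4*(-5 + 4 - 2) = -4*(-3) = 12)
k((7 + 5)²) - 1*14955 = 12 - 1*14955 = 12 - 14955 = -14943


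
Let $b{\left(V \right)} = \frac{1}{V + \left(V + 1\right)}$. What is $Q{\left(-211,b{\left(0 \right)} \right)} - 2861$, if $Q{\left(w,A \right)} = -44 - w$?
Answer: $-2694$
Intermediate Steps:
$b{\left(V \right)} = \frac{1}{1 + 2 V}$ ($b{\left(V \right)} = \frac{1}{V + \left(1 + V\right)} = \frac{1}{1 + 2 V}$)
$Q{\left(-211,b{\left(0 \right)} \right)} - 2861 = \left(-44 - -211\right) - 2861 = \left(-44 + 211\right) - 2861 = 167 - 2861 = -2694$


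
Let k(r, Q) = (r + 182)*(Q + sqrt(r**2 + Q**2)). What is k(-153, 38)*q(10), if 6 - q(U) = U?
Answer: -4408 - 116*sqrt(24853) ≈ -22695.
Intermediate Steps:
q(U) = 6 - U
k(r, Q) = (182 + r)*(Q + sqrt(Q**2 + r**2))
k(-153, 38)*q(10) = (182*38 + 182*sqrt(38**2 + (-153)**2) + 38*(-153) - 153*sqrt(38**2 + (-153)**2))*(6 - 1*10) = (6916 + 182*sqrt(1444 + 23409) - 5814 - 153*sqrt(1444 + 23409))*(6 - 10) = (6916 + 182*sqrt(24853) - 5814 - 153*sqrt(24853))*(-4) = (1102 + 29*sqrt(24853))*(-4) = -4408 - 116*sqrt(24853)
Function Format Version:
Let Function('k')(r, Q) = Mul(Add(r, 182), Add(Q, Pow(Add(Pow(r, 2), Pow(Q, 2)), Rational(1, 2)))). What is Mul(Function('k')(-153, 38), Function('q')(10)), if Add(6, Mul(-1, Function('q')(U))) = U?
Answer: Add(-4408, Mul(-116, Pow(24853, Rational(1, 2)))) ≈ -22695.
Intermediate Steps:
Function('q')(U) = Add(6, Mul(-1, U))
Function('k')(r, Q) = Mul(Add(182, r), Add(Q, Pow(Add(Pow(Q, 2), Pow(r, 2)), Rational(1, 2))))
Mul(Function('k')(-153, 38), Function('q')(10)) = Mul(Add(Mul(182, 38), Mul(182, Pow(Add(Pow(38, 2), Pow(-153, 2)), Rational(1, 2))), Mul(38, -153), Mul(-153, Pow(Add(Pow(38, 2), Pow(-153, 2)), Rational(1, 2)))), Add(6, Mul(-1, 10))) = Mul(Add(6916, Mul(182, Pow(Add(1444, 23409), Rational(1, 2))), -5814, Mul(-153, Pow(Add(1444, 23409), Rational(1, 2)))), Add(6, -10)) = Mul(Add(6916, Mul(182, Pow(24853, Rational(1, 2))), -5814, Mul(-153, Pow(24853, Rational(1, 2)))), -4) = Mul(Add(1102, Mul(29, Pow(24853, Rational(1, 2)))), -4) = Add(-4408, Mul(-116, Pow(24853, Rational(1, 2))))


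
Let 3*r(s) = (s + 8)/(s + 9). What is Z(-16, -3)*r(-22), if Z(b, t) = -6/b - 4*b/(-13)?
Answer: -3311/2028 ≈ -1.6326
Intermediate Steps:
r(s) = (8 + s)/(3*(9 + s)) (r(s) = ((s + 8)/(s + 9))/3 = ((8 + s)/(9 + s))/3 = (8 + s)/(3*(9 + s)))
Z(b, t) = -6/b + 4*b/13 (Z(b, t) = -6/b - 4*b*(-1/13) = -6/b + 4*b/13)
Z(-16, -3)*r(-22) = (-6/(-16) + (4/13)*(-16))*((8 - 22)/(3*(9 - 22))) = (-6*(-1/16) - 64/13)*((⅓)*(-14)/(-13)) = (3/8 - 64/13)*((⅓)*(-1/13)*(-14)) = -473/104*14/39 = -3311/2028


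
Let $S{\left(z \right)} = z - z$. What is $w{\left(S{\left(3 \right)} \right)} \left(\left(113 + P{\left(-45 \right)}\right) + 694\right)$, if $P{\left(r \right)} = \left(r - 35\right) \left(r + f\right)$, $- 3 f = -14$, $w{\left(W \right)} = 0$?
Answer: $0$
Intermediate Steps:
$S{\left(z \right)} = 0$
$f = \frac{14}{3}$ ($f = \left(- \frac{1}{3}\right) \left(-14\right) = \frac{14}{3} \approx 4.6667$)
$P{\left(r \right)} = \left(-35 + r\right) \left(\frac{14}{3} + r\right)$ ($P{\left(r \right)} = \left(r - 35\right) \left(r + \frac{14}{3}\right) = \left(-35 + r\right) \left(\frac{14}{3} + r\right)$)
$w{\left(S{\left(3 \right)} \right)} \left(\left(113 + P{\left(-45 \right)}\right) + 694\right) = 0 \left(\left(113 - \left(- \frac{3605}{3} - 2025\right)\right) + 694\right) = 0 \left(\left(113 + \left(- \frac{490}{3} + 2025 + 1365\right)\right) + 694\right) = 0 \left(\left(113 + \frac{9680}{3}\right) + 694\right) = 0 \left(\frac{10019}{3} + 694\right) = 0 \cdot \frac{12101}{3} = 0$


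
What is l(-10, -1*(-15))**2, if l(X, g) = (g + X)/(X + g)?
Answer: 1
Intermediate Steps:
l(X, g) = 1 (l(X, g) = (X + g)/(X + g) = 1)
l(-10, -1*(-15))**2 = 1**2 = 1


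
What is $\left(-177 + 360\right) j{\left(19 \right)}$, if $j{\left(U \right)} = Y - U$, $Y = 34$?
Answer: $2745$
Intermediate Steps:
$j{\left(U \right)} = 34 - U$
$\left(-177 + 360\right) j{\left(19 \right)} = \left(-177 + 360\right) \left(34 - 19\right) = 183 \left(34 - 19\right) = 183 \cdot 15 = 2745$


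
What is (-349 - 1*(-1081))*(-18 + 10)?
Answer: -5856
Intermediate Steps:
(-349 - 1*(-1081))*(-18 + 10) = (-349 + 1081)*(-8) = 732*(-8) = -5856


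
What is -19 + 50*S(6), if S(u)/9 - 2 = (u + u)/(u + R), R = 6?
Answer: 1331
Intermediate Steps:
S(u) = 18 + 18*u/(6 + u) (S(u) = 18 + 9*((u + u)/(u + 6)) = 18 + 9*((2*u)/(6 + u)) = 18 + 9*(2*u/(6 + u)) = 18 + 18*u/(6 + u))
-19 + 50*S(6) = -19 + 50*(36*(3 + 6)/(6 + 6)) = -19 + 50*(36*9/12) = -19 + 50*(36*(1/12)*9) = -19 + 50*27 = -19 + 1350 = 1331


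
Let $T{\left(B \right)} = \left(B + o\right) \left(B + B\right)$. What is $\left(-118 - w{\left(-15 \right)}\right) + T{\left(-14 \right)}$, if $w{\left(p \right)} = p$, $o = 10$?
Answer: $9$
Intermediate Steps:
$T{\left(B \right)} = 2 B \left(10 + B\right)$ ($T{\left(B \right)} = \left(B + 10\right) \left(B + B\right) = \left(10 + B\right) 2 B = 2 B \left(10 + B\right)$)
$\left(-118 - w{\left(-15 \right)}\right) + T{\left(-14 \right)} = \left(-118 - -15\right) + 2 \left(-14\right) \left(10 - 14\right) = \left(-118 + 15\right) + 2 \left(-14\right) \left(-4\right) = -103 + 112 = 9$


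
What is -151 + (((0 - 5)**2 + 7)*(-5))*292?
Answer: -46871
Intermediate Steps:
-151 + (((0 - 5)**2 + 7)*(-5))*292 = -151 + (((-5)**2 + 7)*(-5))*292 = -151 + ((25 + 7)*(-5))*292 = -151 + (32*(-5))*292 = -151 - 160*292 = -151 - 46720 = -46871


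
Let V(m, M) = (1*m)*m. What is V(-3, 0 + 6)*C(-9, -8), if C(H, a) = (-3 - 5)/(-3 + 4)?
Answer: -72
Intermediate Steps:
C(H, a) = -8 (C(H, a) = -8/1 = -8*1 = -8)
V(m, M) = m² (V(m, M) = m*m = m²)
V(-3, 0 + 6)*C(-9, -8) = (-3)²*(-8) = 9*(-8) = -72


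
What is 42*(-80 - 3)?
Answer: -3486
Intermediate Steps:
42*(-80 - 3) = 42*(-83) = -3486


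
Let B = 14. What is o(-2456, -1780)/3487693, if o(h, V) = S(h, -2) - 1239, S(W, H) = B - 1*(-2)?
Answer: -1223/3487693 ≈ -0.00035066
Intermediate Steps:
S(W, H) = 16 (S(W, H) = 14 - 1*(-2) = 14 + 2 = 16)
o(h, V) = -1223 (o(h, V) = 16 - 1239 = -1223)
o(-2456, -1780)/3487693 = -1223/3487693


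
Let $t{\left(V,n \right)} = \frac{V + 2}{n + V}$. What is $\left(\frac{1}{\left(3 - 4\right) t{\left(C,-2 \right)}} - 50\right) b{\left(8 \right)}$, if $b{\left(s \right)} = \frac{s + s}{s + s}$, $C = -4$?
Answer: $-53$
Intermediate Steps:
$t{\left(V,n \right)} = \frac{2 + V}{V + n}$
$b{\left(s \right)} = 1$ ($b{\left(s \right)} = \frac{2 s}{2 s} = 2 s \frac{1}{2 s} = 1$)
$\left(\frac{1}{\left(3 - 4\right) t{\left(C,-2 \right)}} - 50\right) b{\left(8 \right)} = \left(\frac{1}{\left(3 - 4\right) \frac{2 - 4}{-4 - 2}} - 50\right) 1 = \left(\frac{1}{\left(-1\right) \frac{1}{-6} \left(-2\right)} - 50\right) 1 = \left(- \frac{1}{\left(- \frac{1}{6}\right) \left(-2\right)} - 50\right) 1 = \left(- \frac{1}{\frac{1}{3}} - 50\right) 1 = \left(\left(-1\right) 3 - 50\right) 1 = \left(-3 - 50\right) 1 = \left(-53\right) 1 = -53$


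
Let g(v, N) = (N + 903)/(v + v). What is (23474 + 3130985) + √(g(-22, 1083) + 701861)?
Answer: 3154459 + 7*√6932222/22 ≈ 3.1553e+6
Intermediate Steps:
g(v, N) = (903 + N)/(2*v) (g(v, N) = (903 + N)/((2*v)) = (903 + N)*(1/(2*v)) = (903 + N)/(2*v))
(23474 + 3130985) + √(g(-22, 1083) + 701861) = (23474 + 3130985) + √((½)*(903 + 1083)/(-22) + 701861) = 3154459 + √((½)*(-1/22)*1986 + 701861) = 3154459 + √(-993/22 + 701861) = 3154459 + √(15439949/22) = 3154459 + 7*√6932222/22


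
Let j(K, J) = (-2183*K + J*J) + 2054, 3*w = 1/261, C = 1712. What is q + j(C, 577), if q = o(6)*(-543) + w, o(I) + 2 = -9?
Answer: -2659334219/783 ≈ -3.3963e+6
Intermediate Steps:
o(I) = -11 (o(I) = -2 - 9 = -11)
w = 1/783 (w = (⅓)/261 = (⅓)*(1/261) = 1/783 ≈ 0.0012771)
j(K, J) = 2054 + J² - 2183*K (j(K, J) = (-2183*K + J²) + 2054 = (J² - 2183*K) + 2054 = 2054 + J² - 2183*K)
q = 4676860/783 (q = -11*(-543) + 1/783 = 5973 + 1/783 = 4676860/783 ≈ 5973.0)
q + j(C, 577) = 4676860/783 + (2054 + 577² - 2183*1712) = 4676860/783 + (2054 + 332929 - 3737296) = 4676860/783 - 3402313 = -2659334219/783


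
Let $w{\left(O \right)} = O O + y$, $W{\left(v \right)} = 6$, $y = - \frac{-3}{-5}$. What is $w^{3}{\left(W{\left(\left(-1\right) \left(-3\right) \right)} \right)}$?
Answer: $\frac{5545233}{125} \approx 44362.0$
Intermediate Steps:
$y = - \frac{3}{5}$ ($y = - \frac{\left(-3\right) \left(-1\right)}{5} = \left(-1\right) \frac{3}{5} = - \frac{3}{5} \approx -0.6$)
$w{\left(O \right)} = - \frac{3}{5} + O^{2}$ ($w{\left(O \right)} = O O - \frac{3}{5} = O^{2} - \frac{3}{5} = - \frac{3}{5} + O^{2}$)
$w^{3}{\left(W{\left(\left(-1\right) \left(-3\right) \right)} \right)} = \left(- \frac{3}{5} + 6^{2}\right)^{3} = \left(- \frac{3}{5} + 36\right)^{3} = \left(\frac{177}{5}\right)^{3} = \frac{5545233}{125}$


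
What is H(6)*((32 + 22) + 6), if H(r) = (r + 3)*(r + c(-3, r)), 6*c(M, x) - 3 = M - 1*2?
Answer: 3060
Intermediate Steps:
c(M, x) = 1/6 + M/6 (c(M, x) = 1/2 + (M - 1*2)/6 = 1/2 + (M - 2)/6 = 1/2 + (-2 + M)/6 = 1/2 + (-1/3 + M/6) = 1/6 + M/6)
H(r) = (3 + r)*(-1/3 + r) (H(r) = (r + 3)*(r + (1/6 + (1/6)*(-3))) = (3 + r)*(r + (1/6 - 1/2)) = (3 + r)*(r - 1/3) = (3 + r)*(-1/3 + r))
H(6)*((32 + 22) + 6) = (-1 + 6**2 + (8/3)*6)*((32 + 22) + 6) = (-1 + 36 + 16)*(54 + 6) = 51*60 = 3060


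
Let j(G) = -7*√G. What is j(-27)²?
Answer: -1323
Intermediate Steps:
j(-27)² = (-21*I*√3)² = -1323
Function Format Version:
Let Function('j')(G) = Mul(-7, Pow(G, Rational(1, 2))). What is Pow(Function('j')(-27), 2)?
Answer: -1323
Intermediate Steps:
Pow(Function('j')(-27), 2) = Pow(Mul(-7, Pow(-27, Rational(1, 2))), 2) = Pow(Mul(-7, Mul(3, I, Pow(3, Rational(1, 2)))), 2) = Pow(Mul(-21, I, Pow(3, Rational(1, 2))), 2) = -1323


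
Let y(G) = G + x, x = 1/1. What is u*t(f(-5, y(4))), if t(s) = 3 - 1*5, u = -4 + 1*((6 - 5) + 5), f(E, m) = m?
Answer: -4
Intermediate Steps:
x = 1
y(G) = 1 + G (y(G) = G + 1 = 1 + G)
u = 2 (u = -4 + 1*(1 + 5) = -4 + 1*6 = -4 + 6 = 2)
t(s) = -2 (t(s) = 3 - 5 = -2)
u*t(f(-5, y(4))) = 2*(-2) = -4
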